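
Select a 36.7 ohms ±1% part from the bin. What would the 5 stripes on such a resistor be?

orange, blue, violet, gold, brown

36.7 Ω = 367 × 10^-1.
3 → orange
6 → blue
7 → violet
Multiplier 10^-1 → gold.
±1% tolerance → brown.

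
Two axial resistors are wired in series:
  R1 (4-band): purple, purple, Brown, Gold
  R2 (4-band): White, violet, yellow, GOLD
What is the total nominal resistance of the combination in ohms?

R1: violet, violet → 77; brown ×10 → 770 Ω.
R2: white, violet → 97; yellow ×10^4 → 970000 Ω.
Series: 770 + 970000 = 970770 Ω.

970770 Ω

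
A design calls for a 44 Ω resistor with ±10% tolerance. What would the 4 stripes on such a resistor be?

44 Ω = 44 × 10^0.
4 → yellow
4 → yellow
Multiplier 10^0 → black.
±10% tolerance → silver.

yellow, yellow, black, silver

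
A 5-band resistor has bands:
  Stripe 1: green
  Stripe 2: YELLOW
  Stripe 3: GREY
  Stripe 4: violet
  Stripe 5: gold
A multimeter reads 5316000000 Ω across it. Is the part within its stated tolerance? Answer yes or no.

Green → 5 (first significant figure)
Yellow → 4 (second significant figure)
Grey → 8 (third significant figure)
Violet → ×10^7 multiplier
Gold → ±5% tolerance
548 × 10000000 = 5480000000 Ω
Allowed range: 5206000000 Ω to 5754000000 Ω.
5316000000 Ω lies inside that range.

yes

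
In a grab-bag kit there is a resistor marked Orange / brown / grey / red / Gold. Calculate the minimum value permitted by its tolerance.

30210 Ω

Orange → 3 (first significant figure)
Brown → 1 (second significant figure)
Grey → 8 (third significant figure)
Red → ×10^2 multiplier
Gold → ±5% tolerance
318 × 100 = 31800 Ω
Minimum = 31800 × (1 − 5/100) = 30210 Ω.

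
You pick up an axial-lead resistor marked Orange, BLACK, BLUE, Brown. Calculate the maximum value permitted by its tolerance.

Orange → 3 (first significant figure)
Black → 0 (second significant figure)
Blue → ×10^6 multiplier
Brown → ±1% tolerance
30 × 1000000 = 30000000 Ω
Maximum = 30000000 × (1 + 1/100) = 30300000 Ω.

30300000 Ω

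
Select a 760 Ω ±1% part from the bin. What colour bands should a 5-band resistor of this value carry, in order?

violet, blue, black, black, brown

760 Ω = 760 × 10^0.
7 → violet
6 → blue
0 → black
Multiplier 10^0 → black.
±1% tolerance → brown.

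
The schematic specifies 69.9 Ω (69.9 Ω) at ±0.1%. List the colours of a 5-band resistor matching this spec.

69.9 Ω = 699 × 10^-1.
6 → blue
9 → white
9 → white
Multiplier 10^-1 → gold.
±0.1% tolerance → violet.

blue, white, white, gold, violet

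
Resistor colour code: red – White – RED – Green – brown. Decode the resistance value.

Red → 2 (first significant figure)
White → 9 (second significant figure)
Red → 2 (third significant figure)
Green → ×10^5 multiplier
292 × 100000 = 29200000 Ω

29200000 Ω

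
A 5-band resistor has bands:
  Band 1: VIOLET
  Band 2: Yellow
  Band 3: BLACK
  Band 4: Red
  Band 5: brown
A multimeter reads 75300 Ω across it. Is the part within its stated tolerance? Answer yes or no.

Violet → 7 (first significant figure)
Yellow → 4 (second significant figure)
Black → 0 (third significant figure)
Red → ×10^2 multiplier
Brown → ±1% tolerance
740 × 100 = 74000 Ω
Allowed range: 73260 Ω to 74740 Ω.
75300 Ω lies outside that range.

no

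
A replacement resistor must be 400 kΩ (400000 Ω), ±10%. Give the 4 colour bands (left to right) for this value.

yellow, black, yellow, silver

400000 Ω = 40 × 10^4.
4 → yellow
0 → black
Multiplier 10^4 → yellow.
±10% tolerance → silver.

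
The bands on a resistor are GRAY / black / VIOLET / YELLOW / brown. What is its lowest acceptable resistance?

7989300 Ω

Grey → 8 (first significant figure)
Black → 0 (second significant figure)
Violet → 7 (third significant figure)
Yellow → ×10^4 multiplier
Brown → ±1% tolerance
807 × 10000 = 8070000 Ω
Lowest = 8070000 × (1 − 1/100) = 7989300 Ω.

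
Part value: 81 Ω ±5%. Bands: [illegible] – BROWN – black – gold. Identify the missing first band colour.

grey

81 Ω = 81 × 10^0.
The first band gives digit 8 of the significand, and 8 is grey.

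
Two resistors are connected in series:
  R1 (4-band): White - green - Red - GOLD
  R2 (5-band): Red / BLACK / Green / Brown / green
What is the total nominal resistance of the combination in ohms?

11550 Ω

R1: white, green → 95; red ×10^2 → 9500 Ω.
R2: red, black, green → 205; brown ×10 → 2050 Ω.
Series: 9500 + 2050 = 11550 Ω.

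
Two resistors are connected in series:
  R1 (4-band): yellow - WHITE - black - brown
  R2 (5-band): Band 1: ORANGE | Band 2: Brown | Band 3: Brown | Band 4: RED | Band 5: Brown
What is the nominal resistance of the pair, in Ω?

R1: yellow, white → 49; black ×1 → 49 Ω.
R2: orange, brown, brown → 311; red ×10^2 → 31100 Ω.
Series: 49 + 31100 = 31149 Ω.

31149 Ω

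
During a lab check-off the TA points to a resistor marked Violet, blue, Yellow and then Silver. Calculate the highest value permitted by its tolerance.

Violet → 7 (first significant figure)
Blue → 6 (second significant figure)
Yellow → ×10^4 multiplier
Silver → ±10% tolerance
76 × 10000 = 760000 Ω
Highest = 760000 × (1 + 10/100) = 836000 Ω.

836000 Ω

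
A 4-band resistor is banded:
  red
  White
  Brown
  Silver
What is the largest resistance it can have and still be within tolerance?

319 Ω

Red → 2 (first significant figure)
White → 9 (second significant figure)
Brown → ×10 multiplier
Silver → ±10% tolerance
29 × 10 = 290 Ω
Largest = 290 × (1 + 10/100) = 319 Ω.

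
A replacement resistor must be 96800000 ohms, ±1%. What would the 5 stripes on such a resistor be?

96800000 Ω = 968 × 10^5.
9 → white
6 → blue
8 → grey
Multiplier 10^5 → green.
±1% tolerance → brown.

white, blue, grey, green, brown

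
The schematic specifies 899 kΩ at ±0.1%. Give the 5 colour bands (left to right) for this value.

899000 Ω = 899 × 10^3.
8 → grey
9 → white
9 → white
Multiplier 10^3 → orange.
±0.1% tolerance → violet.

grey, white, white, orange, violet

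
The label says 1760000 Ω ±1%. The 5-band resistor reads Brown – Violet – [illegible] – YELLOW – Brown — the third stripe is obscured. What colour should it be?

1760000 Ω = 176 × 10^4.
The third band gives digit 6 of the significand, and 6 is blue.

blue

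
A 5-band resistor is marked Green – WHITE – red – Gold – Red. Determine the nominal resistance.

Green → 5 (first significant figure)
White → 9 (second significant figure)
Red → 2 (third significant figure)
Gold → ×0.1 multiplier
592 × 0.1 = 59.2 Ω

59.2 Ω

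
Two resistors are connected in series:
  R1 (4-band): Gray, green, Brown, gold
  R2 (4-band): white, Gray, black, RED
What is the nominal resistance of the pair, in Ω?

948 Ω

R1: grey, green → 85; brown ×10 → 850 Ω.
R2: white, grey → 98; black ×1 → 98 Ω.
Series: 850 + 98 = 948 Ω.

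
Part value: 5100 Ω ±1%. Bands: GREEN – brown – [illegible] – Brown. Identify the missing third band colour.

red

5100 Ω = 51 × 10^2.
The third band is the multiplier, 10^2, which is red.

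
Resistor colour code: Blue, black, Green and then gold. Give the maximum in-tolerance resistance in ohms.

Blue → 6 (first significant figure)
Black → 0 (second significant figure)
Green → ×10^5 multiplier
Gold → ±5% tolerance
60 × 100000 = 6000000 Ω
Maximum = 6000000 × (1 + 5/100) = 6300000 Ω.

6300000 Ω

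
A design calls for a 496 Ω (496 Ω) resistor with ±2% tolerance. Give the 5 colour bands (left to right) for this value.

496 Ω = 496 × 10^0.
4 → yellow
9 → white
6 → blue
Multiplier 10^0 → black.
±2% tolerance → red.

yellow, white, blue, black, red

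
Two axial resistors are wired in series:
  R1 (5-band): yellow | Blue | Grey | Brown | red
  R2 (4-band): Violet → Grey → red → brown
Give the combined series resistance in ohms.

12480 Ω

R1: yellow, blue, grey → 468; brown ×10 → 4680 Ω.
R2: violet, grey → 78; red ×10^2 → 7800 Ω.
Series: 4680 + 7800 = 12480 Ω.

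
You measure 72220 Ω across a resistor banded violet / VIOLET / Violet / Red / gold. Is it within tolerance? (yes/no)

no

Violet → 7 (first significant figure)
Violet → 7 (second significant figure)
Violet → 7 (third significant figure)
Red → ×10^2 multiplier
Gold → ±5% tolerance
777 × 100 = 77700 Ω
Allowed range: 73815 Ω to 81585 Ω.
72220 Ω lies outside that range.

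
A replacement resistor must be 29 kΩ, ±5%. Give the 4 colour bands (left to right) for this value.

red, white, orange, gold

29000 Ω = 29 × 10^3.
2 → red
9 → white
Multiplier 10^3 → orange.
±5% tolerance → gold.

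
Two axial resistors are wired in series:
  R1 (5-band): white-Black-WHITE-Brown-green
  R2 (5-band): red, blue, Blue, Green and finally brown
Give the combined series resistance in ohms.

R1: white, black, white → 909; brown ×10 → 9090 Ω.
R2: red, blue, blue → 266; green ×10^5 → 26600000 Ω.
Series: 9090 + 26600000 = 26609090 Ω.

26609090 Ω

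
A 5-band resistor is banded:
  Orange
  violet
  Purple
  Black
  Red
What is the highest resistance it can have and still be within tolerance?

Orange → 3 (first significant figure)
Violet → 7 (second significant figure)
Violet → 7 (third significant figure)
Black → ×1 multiplier
Red → ±2% tolerance
377 × 1 = 377 Ω
Highest = 377 × (1 + 2/100) = 384.54 Ω.

384.54 Ω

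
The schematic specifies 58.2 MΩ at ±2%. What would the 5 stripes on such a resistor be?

58200000 Ω = 582 × 10^5.
5 → green
8 → grey
2 → red
Multiplier 10^5 → green.
±2% tolerance → red.

green, grey, red, green, red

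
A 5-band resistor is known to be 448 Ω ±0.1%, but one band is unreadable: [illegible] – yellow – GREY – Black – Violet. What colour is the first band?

448 Ω = 448 × 10^0.
The first band gives digit 4 of the significand, and 4 is yellow.

yellow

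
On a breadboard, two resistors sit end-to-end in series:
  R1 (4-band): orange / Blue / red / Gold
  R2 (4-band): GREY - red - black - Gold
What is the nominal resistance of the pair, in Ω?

R1: orange, blue → 36; red ×10^2 → 3600 Ω.
R2: grey, red → 82; black ×1 → 82 Ω.
Series: 3600 + 82 = 3682 Ω.

3682 Ω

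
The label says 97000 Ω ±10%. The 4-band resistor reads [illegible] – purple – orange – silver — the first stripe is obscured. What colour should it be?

white

97000 Ω = 97 × 10^3.
The first band gives digit 9 of the significand, and 9 is white.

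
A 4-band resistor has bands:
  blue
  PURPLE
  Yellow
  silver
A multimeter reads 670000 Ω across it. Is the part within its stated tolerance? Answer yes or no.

yes

Blue → 6 (first significant figure)
Violet → 7 (second significant figure)
Yellow → ×10^4 multiplier
Silver → ±10% tolerance
67 × 10000 = 670000 Ω
Allowed range: 603000 Ω to 737000 Ω.
670000 Ω lies inside that range.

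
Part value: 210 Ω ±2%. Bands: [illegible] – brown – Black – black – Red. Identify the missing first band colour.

210 Ω = 210 × 10^0.
The first band gives digit 2 of the significand, and 2 is red.

red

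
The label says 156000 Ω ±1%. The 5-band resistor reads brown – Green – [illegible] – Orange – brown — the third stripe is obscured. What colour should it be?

156000 Ω = 156 × 10^3.
The third band gives digit 6 of the significand, and 6 is blue.

blue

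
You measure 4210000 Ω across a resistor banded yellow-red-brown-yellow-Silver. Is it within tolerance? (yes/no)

Yellow → 4 (first significant figure)
Red → 2 (second significant figure)
Brown → 1 (third significant figure)
Yellow → ×10^4 multiplier
Silver → ±10% tolerance
421 × 10000 = 4210000 Ω
Allowed range: 3789000 Ω to 4631000 Ω.
4210000 Ω lies inside that range.

yes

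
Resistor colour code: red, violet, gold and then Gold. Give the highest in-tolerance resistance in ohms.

2.835 Ω

Red → 2 (first significant figure)
Violet → 7 (second significant figure)
Gold → ×0.1 multiplier
Gold → ±5% tolerance
27 × 0.1 = 2.7 Ω
Highest = 2.7 × (1 + 5/100) = 2.835 Ω.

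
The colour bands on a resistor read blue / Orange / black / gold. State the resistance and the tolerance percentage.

63 Ω ±5%

Blue → 6 (first significant figure)
Orange → 3 (second significant figure)
Black → ×1 multiplier
Gold → ±5% tolerance
63 × 1 = 63 Ω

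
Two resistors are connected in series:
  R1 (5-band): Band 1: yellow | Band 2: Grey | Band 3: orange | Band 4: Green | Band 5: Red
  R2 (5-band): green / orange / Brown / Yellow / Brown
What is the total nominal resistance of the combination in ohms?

R1: yellow, grey, orange → 483; green ×10^5 → 48300000 Ω.
R2: green, orange, brown → 531; yellow ×10^4 → 5310000 Ω.
Series: 48300000 + 5310000 = 53610000 Ω.

53610000 Ω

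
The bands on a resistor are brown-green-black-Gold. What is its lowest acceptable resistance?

14.25 Ω

Brown → 1 (first significant figure)
Green → 5 (second significant figure)
Black → ×1 multiplier
Gold → ±5% tolerance
15 × 1 = 15 Ω
Lowest = 15 × (1 − 5/100) = 14.25 Ω.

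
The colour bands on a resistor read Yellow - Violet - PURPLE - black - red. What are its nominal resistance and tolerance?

477 Ω ±2%

Yellow → 4 (first significant figure)
Violet → 7 (second significant figure)
Violet → 7 (third significant figure)
Black → ×1 multiplier
Red → ±2% tolerance
477 × 1 = 477 Ω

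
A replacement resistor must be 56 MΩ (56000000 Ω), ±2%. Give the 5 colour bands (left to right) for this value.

56000000 Ω = 560 × 10^5.
5 → green
6 → blue
0 → black
Multiplier 10^5 → green.
±2% tolerance → red.

green, blue, black, green, red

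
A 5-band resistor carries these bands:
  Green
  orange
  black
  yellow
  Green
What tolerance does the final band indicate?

±0.5%

The last band, green, is the tolerance band.
Green corresponds to ±0.5%.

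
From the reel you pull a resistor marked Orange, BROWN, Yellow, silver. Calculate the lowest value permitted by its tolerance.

Orange → 3 (first significant figure)
Brown → 1 (second significant figure)
Yellow → ×10^4 multiplier
Silver → ±10% tolerance
31 × 10000 = 310000 Ω
Lowest = 310000 × (1 − 10/100) = 279000 Ω.

279000 Ω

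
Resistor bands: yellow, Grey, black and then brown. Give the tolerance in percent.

The last band, brown, is the tolerance band.
Brown corresponds to ±1%.

±1%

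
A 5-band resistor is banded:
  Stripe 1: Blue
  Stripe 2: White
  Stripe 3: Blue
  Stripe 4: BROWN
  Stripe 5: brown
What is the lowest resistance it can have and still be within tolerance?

Blue → 6 (first significant figure)
White → 9 (second significant figure)
Blue → 6 (third significant figure)
Brown → ×10 multiplier
Brown → ±1% tolerance
696 × 10 = 6960 Ω
Lowest = 6960 × (1 − 1/100) = 6890.4 Ω.

6890.4 Ω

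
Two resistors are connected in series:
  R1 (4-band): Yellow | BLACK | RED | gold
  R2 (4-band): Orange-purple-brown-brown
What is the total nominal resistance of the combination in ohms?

4370 Ω

R1: yellow, black → 40; red ×10^2 → 4000 Ω.
R2: orange, violet → 37; brown ×10 → 370 Ω.
Series: 4000 + 370 = 4370 Ω.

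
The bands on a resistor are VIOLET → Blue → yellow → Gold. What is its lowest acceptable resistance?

722000 Ω

Violet → 7 (first significant figure)
Blue → 6 (second significant figure)
Yellow → ×10^4 multiplier
Gold → ±5% tolerance
76 × 10000 = 760000 Ω
Lowest = 760000 × (1 − 5/100) = 722000 Ω.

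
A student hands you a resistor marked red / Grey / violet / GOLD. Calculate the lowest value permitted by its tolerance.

266000000 Ω

Red → 2 (first significant figure)
Grey → 8 (second significant figure)
Violet → ×10^7 multiplier
Gold → ±5% tolerance
28 × 10000000 = 280000000 Ω
Lowest = 280000000 × (1 − 5/100) = 266000000 Ω.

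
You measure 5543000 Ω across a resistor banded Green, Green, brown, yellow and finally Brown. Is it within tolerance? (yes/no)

Green → 5 (first significant figure)
Green → 5 (second significant figure)
Brown → 1 (third significant figure)
Yellow → ×10^4 multiplier
Brown → ±1% tolerance
551 × 10000 = 5510000 Ω
Allowed range: 5454900 Ω to 5565100 Ω.
5543000 Ω lies inside that range.

yes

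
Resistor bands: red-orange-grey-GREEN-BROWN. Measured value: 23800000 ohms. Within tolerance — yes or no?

Red → 2 (first significant figure)
Orange → 3 (second significant figure)
Grey → 8 (third significant figure)
Green → ×10^5 multiplier
Brown → ±1% tolerance
238 × 100000 = 23800000 Ω
Allowed range: 23562000 Ω to 24038000 Ω.
23800000 ohms lies inside that range.

yes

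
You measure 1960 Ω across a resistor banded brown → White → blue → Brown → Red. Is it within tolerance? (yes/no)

Brown → 1 (first significant figure)
White → 9 (second significant figure)
Blue → 6 (third significant figure)
Brown → ×10 multiplier
Red → ±2% tolerance
196 × 10 = 1960 Ω
Allowed range: 1920.8 Ω to 1999.2 Ω.
1960 Ω lies inside that range.

yes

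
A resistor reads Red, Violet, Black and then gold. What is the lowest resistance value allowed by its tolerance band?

25.65 Ω

Red → 2 (first significant figure)
Violet → 7 (second significant figure)
Black → ×1 multiplier
Gold → ±5% tolerance
27 × 1 = 27 Ω
Lowest = 27 × (1 − 5/100) = 25.65 Ω.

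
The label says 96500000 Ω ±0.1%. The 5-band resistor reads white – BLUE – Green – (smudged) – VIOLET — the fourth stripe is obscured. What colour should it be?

green

96500000 Ω = 965 × 10^5.
The fourth band is the multiplier, 10^5, which is green.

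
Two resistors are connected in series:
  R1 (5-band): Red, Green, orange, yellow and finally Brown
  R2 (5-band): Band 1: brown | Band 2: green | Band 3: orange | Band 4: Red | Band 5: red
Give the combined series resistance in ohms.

2545300 Ω

R1: red, green, orange → 253; yellow ×10^4 → 2530000 Ω.
R2: brown, green, orange → 153; red ×10^2 → 15300 Ω.
Series: 2530000 + 15300 = 2545300 Ω.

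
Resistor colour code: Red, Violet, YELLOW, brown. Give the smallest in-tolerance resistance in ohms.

267300 Ω

Red → 2 (first significant figure)
Violet → 7 (second significant figure)
Yellow → ×10^4 multiplier
Brown → ±1% tolerance
27 × 10000 = 270000 Ω
Smallest = 270000 × (1 − 1/100) = 267300 Ω.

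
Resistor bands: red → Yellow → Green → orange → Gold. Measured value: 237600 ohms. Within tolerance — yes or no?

yes

Red → 2 (first significant figure)
Yellow → 4 (second significant figure)
Green → 5 (third significant figure)
Orange → ×10^3 multiplier
Gold → ±5% tolerance
245 × 1000 = 245000 Ω
Allowed range: 232750 Ω to 257250 Ω.
237600 ohms lies inside that range.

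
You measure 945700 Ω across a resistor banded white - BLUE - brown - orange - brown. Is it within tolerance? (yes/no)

White → 9 (first significant figure)
Blue → 6 (second significant figure)
Brown → 1 (third significant figure)
Orange → ×10^3 multiplier
Brown → ±1% tolerance
961 × 1000 = 961000 Ω
Allowed range: 951390 Ω to 970610 Ω.
945700 Ω lies outside that range.

no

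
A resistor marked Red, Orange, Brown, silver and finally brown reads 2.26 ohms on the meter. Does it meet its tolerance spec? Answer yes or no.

no

Red → 2 (first significant figure)
Orange → 3 (second significant figure)
Brown → 1 (third significant figure)
Silver → ×0.01 multiplier
Brown → ±1% tolerance
231 × 0.01 = 2.31 Ω
Allowed range: 2.2869 Ω to 2.3331 Ω.
2.26 ohms lies outside that range.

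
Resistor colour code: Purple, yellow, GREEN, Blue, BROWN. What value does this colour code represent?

Violet → 7 (first significant figure)
Yellow → 4 (second significant figure)
Green → 5 (third significant figure)
Blue → ×10^6 multiplier
745 × 1000000 = 745000000 Ω

745000000 Ω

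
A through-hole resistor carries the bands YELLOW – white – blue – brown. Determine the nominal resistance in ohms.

Yellow → 4 (first significant figure)
White → 9 (second significant figure)
Blue → ×10^6 multiplier
49 × 1000000 = 49000000 Ω

49000000 Ω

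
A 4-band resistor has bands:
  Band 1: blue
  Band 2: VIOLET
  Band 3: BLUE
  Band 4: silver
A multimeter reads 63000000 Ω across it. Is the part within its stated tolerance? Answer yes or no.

Blue → 6 (first significant figure)
Violet → 7 (second significant figure)
Blue → ×10^6 multiplier
Silver → ±10% tolerance
67 × 1000000 = 67000000 Ω
Allowed range: 60300000 Ω to 73700000 Ω.
63000000 Ω lies inside that range.

yes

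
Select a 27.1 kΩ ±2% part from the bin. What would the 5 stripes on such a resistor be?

red, violet, brown, red, red

27100 Ω = 271 × 10^2.
2 → red
7 → violet
1 → brown
Multiplier 10^2 → red.
±2% tolerance → red.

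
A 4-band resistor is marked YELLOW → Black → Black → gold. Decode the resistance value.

40 Ω

Yellow → 4 (first significant figure)
Black → 0 (second significant figure)
Black → ×1 multiplier
40 × 1 = 40 Ω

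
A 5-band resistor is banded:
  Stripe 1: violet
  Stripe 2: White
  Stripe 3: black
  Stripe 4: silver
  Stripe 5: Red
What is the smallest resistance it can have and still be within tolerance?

7.742 Ω

Violet → 7 (first significant figure)
White → 9 (second significant figure)
Black → 0 (third significant figure)
Silver → ×0.01 multiplier
Red → ±2% tolerance
790 × 0.01 = 7.9 Ω
Smallest = 7.9 × (1 − 2/100) = 7.742 Ω.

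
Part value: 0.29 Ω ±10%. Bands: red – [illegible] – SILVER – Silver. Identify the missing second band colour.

0.29 Ω = 29 × 10^-2.
The second band gives digit 9 of the significand, and 9 is white.

white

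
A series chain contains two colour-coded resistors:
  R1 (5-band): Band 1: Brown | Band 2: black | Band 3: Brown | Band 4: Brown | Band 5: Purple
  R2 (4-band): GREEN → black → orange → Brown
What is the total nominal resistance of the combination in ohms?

R1: brown, black, brown → 101; brown ×10 → 1010 Ω.
R2: green, black → 50; orange ×10^3 → 50000 Ω.
Series: 1010 + 50000 = 51010 Ω.

51010 Ω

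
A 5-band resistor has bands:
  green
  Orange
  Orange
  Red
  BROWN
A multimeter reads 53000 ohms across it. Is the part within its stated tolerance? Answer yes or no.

yes

Green → 5 (first significant figure)
Orange → 3 (second significant figure)
Orange → 3 (third significant figure)
Red → ×10^2 multiplier
Brown → ±1% tolerance
533 × 100 = 53300 Ω
Allowed range: 52767 Ω to 53833 Ω.
53000 ohms lies inside that range.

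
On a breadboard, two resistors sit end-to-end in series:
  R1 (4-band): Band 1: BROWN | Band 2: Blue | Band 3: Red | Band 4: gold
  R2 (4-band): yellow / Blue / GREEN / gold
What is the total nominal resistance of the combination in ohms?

4601600 Ω

R1: brown, blue → 16; red ×10^2 → 1600 Ω.
R2: yellow, blue → 46; green ×10^5 → 4600000 Ω.
Series: 1600 + 4600000 = 4601600 Ω.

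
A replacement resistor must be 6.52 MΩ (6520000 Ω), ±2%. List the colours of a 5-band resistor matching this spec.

6520000 Ω = 652 × 10^4.
6 → blue
5 → green
2 → red
Multiplier 10^4 → yellow.
±2% tolerance → red.

blue, green, red, yellow, red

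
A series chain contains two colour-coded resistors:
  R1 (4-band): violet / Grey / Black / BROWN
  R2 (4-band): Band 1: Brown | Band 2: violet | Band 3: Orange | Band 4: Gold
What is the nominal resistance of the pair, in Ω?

17078 Ω

R1: violet, grey → 78; black ×1 → 78 Ω.
R2: brown, violet → 17; orange ×10^3 → 17000 Ω.
Series: 78 + 17000 = 17078 Ω.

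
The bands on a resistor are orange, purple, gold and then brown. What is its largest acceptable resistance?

Orange → 3 (first significant figure)
Violet → 7 (second significant figure)
Gold → ×0.1 multiplier
Brown → ±1% tolerance
37 × 0.1 = 3.7 Ω
Largest = 3.7 × (1 + 1/100) = 3.737 Ω.

3.737 Ω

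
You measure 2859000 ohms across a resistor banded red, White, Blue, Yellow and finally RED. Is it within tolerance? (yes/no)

Red → 2 (first significant figure)
White → 9 (second significant figure)
Blue → 6 (third significant figure)
Yellow → ×10^4 multiplier
Red → ±2% tolerance
296 × 10000 = 2960000 Ω
Allowed range: 2900800 Ω to 3019200 Ω.
2859000 ohms lies outside that range.

no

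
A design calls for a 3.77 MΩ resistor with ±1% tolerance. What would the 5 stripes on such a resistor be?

orange, violet, violet, yellow, brown

3770000 Ω = 377 × 10^4.
3 → orange
7 → violet
7 → violet
Multiplier 10^4 → yellow.
±1% tolerance → brown.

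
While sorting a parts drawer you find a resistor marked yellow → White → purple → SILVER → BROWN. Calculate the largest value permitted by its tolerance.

Yellow → 4 (first significant figure)
White → 9 (second significant figure)
Violet → 7 (third significant figure)
Silver → ×0.01 multiplier
Brown → ±1% tolerance
497 × 0.01 = 4.97 Ω
Largest = 4.97 × (1 + 1/100) = 5.0197 Ω.

5.0197 Ω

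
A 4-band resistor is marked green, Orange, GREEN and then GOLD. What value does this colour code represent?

5300000 Ω

Green → 5 (first significant figure)
Orange → 3 (second significant figure)
Green → ×10^5 multiplier
53 × 100000 = 5300000 Ω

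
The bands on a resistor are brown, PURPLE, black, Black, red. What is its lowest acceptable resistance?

166.6 Ω

Brown → 1 (first significant figure)
Violet → 7 (second significant figure)
Black → 0 (third significant figure)
Black → ×1 multiplier
Red → ±2% tolerance
170 × 1 = 170 Ω
Lowest = 170 × (1 − 2/100) = 166.6 Ω.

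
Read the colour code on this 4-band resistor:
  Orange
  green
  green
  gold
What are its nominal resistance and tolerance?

3500000 Ω ±5%

Orange → 3 (first significant figure)
Green → 5 (second significant figure)
Green → ×10^5 multiplier
Gold → ±5% tolerance
35 × 100000 = 3500000 Ω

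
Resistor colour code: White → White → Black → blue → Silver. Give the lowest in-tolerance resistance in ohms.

891000000 Ω

White → 9 (first significant figure)
White → 9 (second significant figure)
Black → 0 (third significant figure)
Blue → ×10^6 multiplier
Silver → ±10% tolerance
990 × 1000000 = 990000000 Ω
Lowest = 990000000 × (1 − 10/100) = 891000000 Ω.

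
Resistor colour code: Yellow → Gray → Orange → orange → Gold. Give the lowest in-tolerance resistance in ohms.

Yellow → 4 (first significant figure)
Grey → 8 (second significant figure)
Orange → 3 (third significant figure)
Orange → ×10^3 multiplier
Gold → ±5% tolerance
483 × 1000 = 483000 Ω
Lowest = 483000 × (1 − 5/100) = 458850 Ω.

458850 Ω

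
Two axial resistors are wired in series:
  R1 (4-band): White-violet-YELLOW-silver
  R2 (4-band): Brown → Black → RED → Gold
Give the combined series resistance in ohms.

971000 Ω

R1: white, violet → 97; yellow ×10^4 → 970000 Ω.
R2: brown, black → 10; red ×10^2 → 1000 Ω.
Series: 970000 + 1000 = 971000 Ω.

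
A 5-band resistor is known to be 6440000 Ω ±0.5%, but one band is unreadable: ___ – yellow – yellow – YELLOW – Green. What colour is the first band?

blue

6440000 Ω = 644 × 10^4.
The first band gives digit 6 of the significand, and 6 is blue.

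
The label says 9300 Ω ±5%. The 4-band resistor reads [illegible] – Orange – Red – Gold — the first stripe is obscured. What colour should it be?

9300 Ω = 93 × 10^2.
The first band gives digit 9 of the significand, and 9 is white.

white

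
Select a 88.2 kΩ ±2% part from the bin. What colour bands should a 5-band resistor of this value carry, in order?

88200 Ω = 882 × 10^2.
8 → grey
8 → grey
2 → red
Multiplier 10^2 → red.
±2% tolerance → red.

grey, grey, red, red, red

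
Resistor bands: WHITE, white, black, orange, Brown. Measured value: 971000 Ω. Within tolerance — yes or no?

no

White → 9 (first significant figure)
White → 9 (second significant figure)
Black → 0 (third significant figure)
Orange → ×10^3 multiplier
Brown → ±1% tolerance
990 × 1000 = 990000 Ω
Allowed range: 980100 Ω to 999900 Ω.
971000 Ω lies outside that range.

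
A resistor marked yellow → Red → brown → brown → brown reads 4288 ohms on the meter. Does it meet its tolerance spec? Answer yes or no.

no

Yellow → 4 (first significant figure)
Red → 2 (second significant figure)
Brown → 1 (third significant figure)
Brown → ×10 multiplier
Brown → ±1% tolerance
421 × 10 = 4210 Ω
Allowed range: 4167.9 Ω to 4252.1 Ω.
4288 ohms lies outside that range.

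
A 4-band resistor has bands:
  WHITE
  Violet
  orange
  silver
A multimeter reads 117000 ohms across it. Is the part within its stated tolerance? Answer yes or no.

no

White → 9 (first significant figure)
Violet → 7 (second significant figure)
Orange → ×10^3 multiplier
Silver → ±10% tolerance
97 × 1000 = 97000 Ω
Allowed range: 87300 Ω to 106700 Ω.
117000 ohms lies outside that range.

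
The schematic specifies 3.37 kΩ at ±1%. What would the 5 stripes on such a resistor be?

3370 Ω = 337 × 10^1.
3 → orange
3 → orange
7 → violet
Multiplier 10^1 → brown.
±1% tolerance → brown.

orange, orange, violet, brown, brown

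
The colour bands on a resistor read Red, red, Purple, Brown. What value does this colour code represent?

Red → 2 (first significant figure)
Red → 2 (second significant figure)
Violet → ×10^7 multiplier
22 × 10000000 = 220000000 Ω

220000000 Ω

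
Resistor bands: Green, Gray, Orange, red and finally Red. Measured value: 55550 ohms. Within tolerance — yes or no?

no

Green → 5 (first significant figure)
Grey → 8 (second significant figure)
Orange → 3 (third significant figure)
Red → ×10^2 multiplier
Red → ±2% tolerance
583 × 100 = 58300 Ω
Allowed range: 57134 Ω to 59466 Ω.
55550 ohms lies outside that range.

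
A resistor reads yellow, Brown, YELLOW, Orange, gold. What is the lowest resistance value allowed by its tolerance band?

Yellow → 4 (first significant figure)
Brown → 1 (second significant figure)
Yellow → 4 (third significant figure)
Orange → ×10^3 multiplier
Gold → ±5% tolerance
414 × 1000 = 414000 Ω
Lowest = 414000 × (1 − 5/100) = 393300 Ω.

393300 Ω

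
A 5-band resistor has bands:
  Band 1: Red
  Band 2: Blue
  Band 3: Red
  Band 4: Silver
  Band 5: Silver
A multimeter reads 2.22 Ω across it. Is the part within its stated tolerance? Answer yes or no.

no

Red → 2 (first significant figure)
Blue → 6 (second significant figure)
Red → 2 (third significant figure)
Silver → ×0.01 multiplier
Silver → ±10% tolerance
262 × 0.01 = 2.62 Ω
Allowed range: 2.358 Ω to 2.882 Ω.
2.22 Ω lies outside that range.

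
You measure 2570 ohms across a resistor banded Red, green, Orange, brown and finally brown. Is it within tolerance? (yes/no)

Red → 2 (first significant figure)
Green → 5 (second significant figure)
Orange → 3 (third significant figure)
Brown → ×10 multiplier
Brown → ±1% tolerance
253 × 10 = 2530 Ω
Allowed range: 2504.7 Ω to 2555.3 Ω.
2570 ohms lies outside that range.

no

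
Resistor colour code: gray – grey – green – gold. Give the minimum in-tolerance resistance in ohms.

Grey → 8 (first significant figure)
Grey → 8 (second significant figure)
Green → ×10^5 multiplier
Gold → ±5% tolerance
88 × 100000 = 8800000 Ω
Minimum = 8800000 × (1 − 5/100) = 8360000 Ω.

8360000 Ω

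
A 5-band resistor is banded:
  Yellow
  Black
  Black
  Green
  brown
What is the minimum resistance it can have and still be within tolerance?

Yellow → 4 (first significant figure)
Black → 0 (second significant figure)
Black → 0 (third significant figure)
Green → ×10^5 multiplier
Brown → ±1% tolerance
400 × 100000 = 40000000 Ω
Minimum = 40000000 × (1 − 1/100) = 39600000 Ω.

39600000 Ω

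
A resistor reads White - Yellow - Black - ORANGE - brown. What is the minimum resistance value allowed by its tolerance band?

White → 9 (first significant figure)
Yellow → 4 (second significant figure)
Black → 0 (third significant figure)
Orange → ×10^3 multiplier
Brown → ±1% tolerance
940 × 1000 = 940000 Ω
Minimum = 940000 × (1 − 1/100) = 930600 Ω.

930600 Ω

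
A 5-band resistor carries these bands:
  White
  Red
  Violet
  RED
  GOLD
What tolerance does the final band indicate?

±5%

The last band, gold, is the tolerance band.
Gold corresponds to ±5%.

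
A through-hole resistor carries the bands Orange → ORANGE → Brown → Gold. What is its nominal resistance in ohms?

Orange → 3 (first significant figure)
Orange → 3 (second significant figure)
Brown → ×10 multiplier
33 × 10 = 330 Ω

330 Ω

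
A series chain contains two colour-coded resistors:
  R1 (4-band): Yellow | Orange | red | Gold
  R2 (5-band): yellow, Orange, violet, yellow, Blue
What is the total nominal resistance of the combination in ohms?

R1: yellow, orange → 43; red ×10^2 → 4300 Ω.
R2: yellow, orange, violet → 437; yellow ×10^4 → 4370000 Ω.
Series: 4300 + 4370000 = 4374300 Ω.

4374300 Ω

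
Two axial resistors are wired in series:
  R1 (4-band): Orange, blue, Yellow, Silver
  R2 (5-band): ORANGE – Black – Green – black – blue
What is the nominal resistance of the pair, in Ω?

360305 Ω

R1: orange, blue → 36; yellow ×10^4 → 360000 Ω.
R2: orange, black, green → 305; black ×1 → 305 Ω.
Series: 360000 + 305 = 360305 Ω.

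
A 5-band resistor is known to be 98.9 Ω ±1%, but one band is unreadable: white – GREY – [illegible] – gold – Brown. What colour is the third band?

white

98.9 Ω = 989 × 10^-1.
The third band gives digit 9 of the significand, and 9 is white.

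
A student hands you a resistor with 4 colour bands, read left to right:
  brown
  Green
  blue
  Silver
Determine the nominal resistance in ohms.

Brown → 1 (first significant figure)
Green → 5 (second significant figure)
Blue → ×10^6 multiplier
15 × 1000000 = 15000000 Ω

15000000 Ω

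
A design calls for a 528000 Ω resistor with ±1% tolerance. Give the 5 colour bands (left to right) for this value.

green, red, grey, orange, brown

528000 Ω = 528 × 10^3.
5 → green
2 → red
8 → grey
Multiplier 10^3 → orange.
±1% tolerance → brown.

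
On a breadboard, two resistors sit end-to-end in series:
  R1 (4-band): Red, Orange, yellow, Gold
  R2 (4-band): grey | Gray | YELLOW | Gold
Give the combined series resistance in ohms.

R1: red, orange → 23; yellow ×10^4 → 230000 Ω.
R2: grey, grey → 88; yellow ×10^4 → 880000 Ω.
Series: 230000 + 880000 = 1110000 Ω.

1110000 Ω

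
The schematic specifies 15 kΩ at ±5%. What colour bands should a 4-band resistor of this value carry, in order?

15000 Ω = 15 × 10^3.
1 → brown
5 → green
Multiplier 10^3 → orange.
±5% tolerance → gold.

brown, green, orange, gold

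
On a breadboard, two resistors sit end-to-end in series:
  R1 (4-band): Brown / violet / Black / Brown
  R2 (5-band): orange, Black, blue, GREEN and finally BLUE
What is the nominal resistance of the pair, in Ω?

R1: brown, violet → 17; black ×1 → 17 Ω.
R2: orange, black, blue → 306; green ×10^5 → 30600000 Ω.
Series: 17 + 30600000 = 30600017 Ω.

30600017 Ω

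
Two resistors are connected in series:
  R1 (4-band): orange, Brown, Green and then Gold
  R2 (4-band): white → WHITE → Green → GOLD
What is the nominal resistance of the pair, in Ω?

R1: orange, brown → 31; green ×10^5 → 3100000 Ω.
R2: white, white → 99; green ×10^5 → 9900000 Ω.
Series: 3100000 + 9900000 = 13000000 Ω.

13000000 Ω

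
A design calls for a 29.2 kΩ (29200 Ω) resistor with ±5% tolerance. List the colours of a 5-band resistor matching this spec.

red, white, red, red, gold

29200 Ω = 292 × 10^2.
2 → red
9 → white
2 → red
Multiplier 10^2 → red.
±5% tolerance → gold.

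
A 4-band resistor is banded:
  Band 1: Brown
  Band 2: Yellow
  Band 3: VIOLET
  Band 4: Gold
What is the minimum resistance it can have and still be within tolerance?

Brown → 1 (first significant figure)
Yellow → 4 (second significant figure)
Violet → ×10^7 multiplier
Gold → ±5% tolerance
14 × 10000000 = 140000000 Ω
Minimum = 140000000 × (1 − 5/100) = 133000000 Ω.

133000000 Ω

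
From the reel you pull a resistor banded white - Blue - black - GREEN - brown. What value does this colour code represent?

96000000 Ω

White → 9 (first significant figure)
Blue → 6 (second significant figure)
Black → 0 (third significant figure)
Green → ×10^5 multiplier
960 × 100000 = 96000000 Ω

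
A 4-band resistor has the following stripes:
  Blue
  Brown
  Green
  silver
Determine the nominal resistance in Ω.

Blue → 6 (first significant figure)
Brown → 1 (second significant figure)
Green → ×10^5 multiplier
61 × 100000 = 6100000 Ω

6100000 Ω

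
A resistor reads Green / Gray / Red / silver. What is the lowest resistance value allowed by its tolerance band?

5220 Ω

Green → 5 (first significant figure)
Grey → 8 (second significant figure)
Red → ×10^2 multiplier
Silver → ±10% tolerance
58 × 100 = 5800 Ω
Lowest = 5800 × (1 − 10/100) = 5220 Ω.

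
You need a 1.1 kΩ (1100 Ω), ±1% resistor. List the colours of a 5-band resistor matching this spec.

brown, brown, black, brown, brown

1100 Ω = 110 × 10^1.
1 → brown
1 → brown
0 → black
Multiplier 10^1 → brown.
±1% tolerance → brown.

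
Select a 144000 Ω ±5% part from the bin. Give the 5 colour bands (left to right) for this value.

144000 Ω = 144 × 10^3.
1 → brown
4 → yellow
4 → yellow
Multiplier 10^3 → orange.
±5% tolerance → gold.

brown, yellow, yellow, orange, gold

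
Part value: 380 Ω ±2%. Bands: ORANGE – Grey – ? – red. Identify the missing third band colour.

brown

380 Ω = 38 × 10^1.
The third band is the multiplier, 10^1, which is brown.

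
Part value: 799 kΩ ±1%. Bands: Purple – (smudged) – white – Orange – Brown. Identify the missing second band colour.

799000 Ω = 799 × 10^3.
The second band gives digit 9 of the significand, and 9 is white.

white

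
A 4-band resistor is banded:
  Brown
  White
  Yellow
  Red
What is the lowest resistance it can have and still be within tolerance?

186200 Ω

Brown → 1 (first significant figure)
White → 9 (second significant figure)
Yellow → ×10^4 multiplier
Red → ±2% tolerance
19 × 10000 = 190000 Ω
Lowest = 190000 × (1 − 2/100) = 186200 Ω.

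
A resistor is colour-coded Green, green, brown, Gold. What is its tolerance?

The last band, gold, is the tolerance band.
Gold corresponds to ±5%.

±5%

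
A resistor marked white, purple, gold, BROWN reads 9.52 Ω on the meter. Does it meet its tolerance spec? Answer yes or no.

White → 9 (first significant figure)
Violet → 7 (second significant figure)
Gold → ×0.1 multiplier
Brown → ±1% tolerance
97 × 0.1 = 9.7 Ω
Allowed range: 9.603 Ω to 9.797 Ω.
9.52 Ω lies outside that range.

no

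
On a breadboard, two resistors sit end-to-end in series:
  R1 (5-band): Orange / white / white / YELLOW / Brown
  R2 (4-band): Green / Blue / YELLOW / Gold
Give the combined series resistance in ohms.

4550000 Ω

R1: orange, white, white → 399; yellow ×10^4 → 3990000 Ω.
R2: green, blue → 56; yellow ×10^4 → 560000 Ω.
Series: 3990000 + 560000 = 4550000 Ω.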